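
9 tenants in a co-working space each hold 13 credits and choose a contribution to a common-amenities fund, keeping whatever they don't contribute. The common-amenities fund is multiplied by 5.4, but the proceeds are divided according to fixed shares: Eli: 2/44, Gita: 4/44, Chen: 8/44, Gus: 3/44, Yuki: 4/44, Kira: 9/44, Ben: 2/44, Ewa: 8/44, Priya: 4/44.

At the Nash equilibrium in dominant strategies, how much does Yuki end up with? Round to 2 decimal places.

Each unit j contributes comes back to j as 5.4 × (j's share), so j prefers to contribute only if that share exceeds 1/5.4 = 0.1852; otherwise keeping the unit dominates.
Only Kira (9/44) clears that bar, contributing 13; the remaining 8 contribute 0. Total contributed: 13.
Yuki keeps 13 and receives 5.4 × 13 × 4/44 = 6.38 from the common-amenities fund, for a payoff of 19.38.

19.38 credits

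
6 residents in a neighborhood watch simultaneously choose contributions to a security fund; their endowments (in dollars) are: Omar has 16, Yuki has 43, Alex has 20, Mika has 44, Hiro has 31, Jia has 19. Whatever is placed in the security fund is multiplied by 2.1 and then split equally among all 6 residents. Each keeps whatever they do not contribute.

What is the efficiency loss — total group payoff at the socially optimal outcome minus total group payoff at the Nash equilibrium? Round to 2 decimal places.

The private return per contributed unit is 2.1/6 = 0.3500 < 1 for every player regardless of endowment, so the Nash equilibrium is zero contribution and the group total is Σ E_j = 16 + 43 + 20 + 44 + 31 + 19 = 173.
Each contributed unit returns 2.100 to the group, so the social optimum is full contribution by everyone: group total = 2.100 × 173 = 363.30.
Efficiency loss = (2.100 − 1) × 173 = 190.30.

190.30 dollars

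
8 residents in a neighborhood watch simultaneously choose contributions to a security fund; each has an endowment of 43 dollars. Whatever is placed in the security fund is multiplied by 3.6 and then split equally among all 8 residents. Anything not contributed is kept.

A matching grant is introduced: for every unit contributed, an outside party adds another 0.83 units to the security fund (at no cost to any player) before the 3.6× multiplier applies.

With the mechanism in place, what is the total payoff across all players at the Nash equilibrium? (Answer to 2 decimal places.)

344.00 dollars

Even with the mechanism, each unit contributed returns only 3.6 × 1.83 / 8 = 0.8235 per unit of net cost, so contributing nothing is still dominant.
Everyone keeps their endowment and the group total is 8 × 43 = 344.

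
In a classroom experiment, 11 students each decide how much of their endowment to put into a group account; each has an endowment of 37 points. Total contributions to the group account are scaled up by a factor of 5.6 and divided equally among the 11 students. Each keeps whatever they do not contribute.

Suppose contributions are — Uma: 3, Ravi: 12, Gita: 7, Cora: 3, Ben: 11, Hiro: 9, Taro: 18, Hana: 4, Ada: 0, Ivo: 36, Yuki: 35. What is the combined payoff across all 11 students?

Total contributed: 3 + 12 + 7 + 3 + 11 + 9 + 18 + 4 + 0 + 36 + 35 = 138; total kept: 11 × 37 − 138 = 269.
The group account pays out 5.6 × 138 = 772.80 in aggregate.
Group total = 269 + 772.80 = 1041.80.

1041.80 points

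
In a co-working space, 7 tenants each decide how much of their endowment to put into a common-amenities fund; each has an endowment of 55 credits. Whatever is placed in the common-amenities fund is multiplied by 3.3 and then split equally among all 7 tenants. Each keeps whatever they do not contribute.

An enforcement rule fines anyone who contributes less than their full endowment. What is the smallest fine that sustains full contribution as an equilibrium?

Given the others contribute fully, the best deviation is to contribute 0 (any partial contribution still incurs the fine and gives up units whose private return 0.4714 is below 1).
Deviating from 55 to 0 saves 55 credits but forfeits the deviator's share of the drop in the common-amenities fund: 3.3/7 × 55 = 25.93.
So the deviation gain is 55 − 25.93 = 29.07, and the fine must be at least 29.07 credits to wipe it out.

29.07 credits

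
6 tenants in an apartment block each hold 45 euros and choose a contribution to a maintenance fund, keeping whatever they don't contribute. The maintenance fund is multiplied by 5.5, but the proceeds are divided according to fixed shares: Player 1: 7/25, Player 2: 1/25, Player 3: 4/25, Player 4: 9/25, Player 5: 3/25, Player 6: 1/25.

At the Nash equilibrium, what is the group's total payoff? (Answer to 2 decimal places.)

675.00 euros

Each unit j contributes comes back to j as 5.5 × (j's share), so j prefers to contribute only if that share exceeds 1/5.5 = 0.1818; otherwise keeping the unit dominates.
Player 1 and Player 4 are above the threshold, contributing 45 each; the remaining 4 contribute 0. Total contributed: 90.
The maintenance fund pays out 5.5 × 90 = 495.00 in total (split across the unequal shares, but the aggregate is all that matters for the group sum).
The 4 free-riders keep 45 each, adding 180. Group total = 180 + 495.00 = 675.00.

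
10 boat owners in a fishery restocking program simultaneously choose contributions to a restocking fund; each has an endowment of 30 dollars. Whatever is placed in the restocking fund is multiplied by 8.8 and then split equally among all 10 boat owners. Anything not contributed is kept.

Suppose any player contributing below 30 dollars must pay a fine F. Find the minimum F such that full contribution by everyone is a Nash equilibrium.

3.60 dollars

Given the others contribute fully, the best deviation is to contribute 0 (any partial contribution still incurs the fine and gives up units whose private return 0.8800 is below 1).
Deviating from 30 to 0 saves 30 dollars but forfeits the deviator's share of the drop in the restocking fund: 8.8/10 × 30 = 26.40.
So the deviation gain is 30 − 26.40 = 3.60, and the fine must be at least 3.60 dollars to wipe it out.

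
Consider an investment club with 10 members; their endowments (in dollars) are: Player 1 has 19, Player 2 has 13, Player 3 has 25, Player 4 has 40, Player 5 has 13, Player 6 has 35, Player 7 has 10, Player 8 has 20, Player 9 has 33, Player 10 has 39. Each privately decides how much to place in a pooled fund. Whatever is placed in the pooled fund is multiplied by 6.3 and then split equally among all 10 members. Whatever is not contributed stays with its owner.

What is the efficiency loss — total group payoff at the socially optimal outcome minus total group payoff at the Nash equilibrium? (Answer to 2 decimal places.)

The private return per contributed unit is 6.3/10 = 0.6300 < 1 for every player regardless of endowment, so the Nash equilibrium is zero contribution and the group total is Σ E_j = 19 + 13 + 25 + 40 + 13 + 35 + 10 + 20 + 33 + 39 = 247.
Each contributed unit returns 6.300 to the group, so the social optimum is full contribution by everyone: group total = 6.300 × 247 = 1556.10.
Efficiency loss = (6.300 − 1) × 247 = 1309.10.

1309.10 dollars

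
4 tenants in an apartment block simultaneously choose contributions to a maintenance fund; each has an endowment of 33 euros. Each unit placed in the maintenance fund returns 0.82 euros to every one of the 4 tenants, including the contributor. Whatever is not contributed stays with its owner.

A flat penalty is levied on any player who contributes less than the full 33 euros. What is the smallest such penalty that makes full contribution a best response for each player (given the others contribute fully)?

Given the others contribute fully, the best deviation is to contribute 0 (any partial contribution still incurs the fine and gives up units whose private return 0.82 is below 1).
Deviating from 33 to 0 saves 33 euros but forfeits the deviator's share of the drop in the maintenance fund: 0.82 × 33 = 27.06.
So the deviation gain is 33 − 27.06 = 5.94, and the fine must be at least 5.94 euros to wipe it out.

5.94 euros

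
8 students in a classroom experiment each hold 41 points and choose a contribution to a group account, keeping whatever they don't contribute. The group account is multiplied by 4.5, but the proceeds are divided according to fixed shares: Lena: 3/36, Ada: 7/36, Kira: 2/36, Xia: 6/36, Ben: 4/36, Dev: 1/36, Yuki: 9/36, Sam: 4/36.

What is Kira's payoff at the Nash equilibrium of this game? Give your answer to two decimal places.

51.25 points

Each unit j contributes comes back to j as 4.5 × (j's share), so j prefers to contribute only if that share exceeds 1/4.5 = 0.2222; otherwise keeping the unit dominates.
The only share above 0.2222 is Yuki's 9/36, contributing 41; the remaining 7 contribute 0. Total contributed: 41.
Kira keeps 41 and receives 4.5 × 41 × 2/36 = 10.25 from the group account, for a payoff of 51.25.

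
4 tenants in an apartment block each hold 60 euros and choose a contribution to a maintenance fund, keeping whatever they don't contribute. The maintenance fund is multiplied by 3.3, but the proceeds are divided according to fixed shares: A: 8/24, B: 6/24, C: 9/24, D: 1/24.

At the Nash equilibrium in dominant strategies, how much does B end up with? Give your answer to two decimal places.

159.00 euros

Each unit j contributes comes back to j as 3.3 × (j's share), so j prefers to contribute only if that share exceeds 1/3.3 = 0.3030; otherwise keeping the unit dominates.
A and C clear that bar, contributing 60 each; the remaining 2 contribute 0. Total contributed: 120.
B keeps 60 and receives 3.3 × 120 × 6/24 = 99.00 from the maintenance fund, for a payoff of 159.00.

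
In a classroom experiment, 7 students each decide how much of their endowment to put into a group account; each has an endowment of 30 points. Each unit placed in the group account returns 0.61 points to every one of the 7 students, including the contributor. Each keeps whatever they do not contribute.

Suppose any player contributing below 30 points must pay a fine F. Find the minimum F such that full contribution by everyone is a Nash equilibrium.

Given the others contribute fully, the best deviation is to contribute 0 (any partial contribution still incurs the fine and gives up units whose private return 0.61 is below 1).
Deviating from 30 to 0 saves 30 points but forfeits the deviator's share of the drop in the group account: 0.61 × 30 = 18.30.
So the deviation gain is 30 − 18.30 = 11.70, and the fine must be at least 11.70 points to wipe it out.

11.70 points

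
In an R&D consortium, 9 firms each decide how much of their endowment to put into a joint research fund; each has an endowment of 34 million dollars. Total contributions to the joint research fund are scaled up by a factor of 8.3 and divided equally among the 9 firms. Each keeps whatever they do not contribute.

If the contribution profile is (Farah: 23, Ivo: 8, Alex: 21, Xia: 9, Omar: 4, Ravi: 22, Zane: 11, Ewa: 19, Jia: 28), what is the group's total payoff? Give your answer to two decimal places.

Total contributed: 23 + 8 + 21 + 9 + 4 + 22 + 11 + 19 + 28 = 145; total kept: 9 × 34 − 145 = 161.
The joint research fund pays out 8.3 × 145 = 1203.50 in aggregate.
Group total = 161 + 1203.50 = 1364.50.

1364.50 million dollars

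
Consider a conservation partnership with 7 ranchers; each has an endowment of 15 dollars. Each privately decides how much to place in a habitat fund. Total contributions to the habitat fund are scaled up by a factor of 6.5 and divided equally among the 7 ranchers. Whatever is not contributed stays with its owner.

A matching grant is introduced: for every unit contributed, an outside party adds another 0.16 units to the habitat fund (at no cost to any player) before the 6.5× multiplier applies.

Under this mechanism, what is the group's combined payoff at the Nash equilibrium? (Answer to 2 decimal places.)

791.70 dollars

The effective private return per unit is now 6.5 × 1.16 / 7 = 1.0771 > 1, so every player's dominant strategy flips to full contribution.
At the Nash equilibrium everyone contributes 15. Group total payoff = 6.5 × 1.16 × 105 = 791.70.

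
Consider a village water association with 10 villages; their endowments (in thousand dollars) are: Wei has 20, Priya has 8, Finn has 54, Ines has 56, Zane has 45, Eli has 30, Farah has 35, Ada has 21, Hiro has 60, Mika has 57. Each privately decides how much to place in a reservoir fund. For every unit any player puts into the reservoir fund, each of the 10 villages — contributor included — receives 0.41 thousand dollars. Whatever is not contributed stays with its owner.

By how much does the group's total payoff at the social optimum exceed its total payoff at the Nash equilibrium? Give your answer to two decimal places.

The private return per contributed unit is 0.41 < 1 for everyone, so the Nash equilibrium is zero contribution and the group total is Σ E_j = 20 + 8 + 54 + 56 + 45 + 30 + 35 + 21 + 60 + 57 = 386.
Each contributed unit returns 4.100 to the group, so the social optimum is full contribution by everyone: group total = 4.100 × 386 = 1582.60.
Efficiency loss = (4.100 − 1) × 386 = 1196.60.

1196.60 thousand dollars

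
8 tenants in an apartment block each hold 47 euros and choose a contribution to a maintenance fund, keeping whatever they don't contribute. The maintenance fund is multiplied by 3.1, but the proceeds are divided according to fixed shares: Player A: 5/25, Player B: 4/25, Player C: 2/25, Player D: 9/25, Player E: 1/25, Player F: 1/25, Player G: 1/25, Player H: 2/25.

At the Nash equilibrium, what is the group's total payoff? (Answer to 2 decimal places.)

474.70 euros

Each unit j contributes comes back to j as 3.1 × (j's share), so j prefers to contribute only if that share exceeds 1/3.1 = 0.3226; otherwise keeping the unit dominates.
Player D alone (share 9/25) is above the threshold, contributing 47; the remaining 7 contribute 0. Total contributed: 47.
The maintenance fund pays out 3.1 × 47 = 145.70 in total (split across the unequal shares, but the aggregate is all that matters for the group sum).
The 7 free-riders keep 47 each, adding 329. Group total = 329 + 145.70 = 474.70.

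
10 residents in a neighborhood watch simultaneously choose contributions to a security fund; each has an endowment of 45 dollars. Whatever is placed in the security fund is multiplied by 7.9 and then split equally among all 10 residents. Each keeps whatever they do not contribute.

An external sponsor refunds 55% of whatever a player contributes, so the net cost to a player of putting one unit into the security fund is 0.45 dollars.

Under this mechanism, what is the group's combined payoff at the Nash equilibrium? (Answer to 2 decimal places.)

The effective private return per unit is now (7.9/10) / 0.45 = 1.7556 > 1, so every player's dominant strategy flips to full contribution.
At the Nash equilibrium everyone contributes 45. Group total payoff = 10 × (45 × 0.55 + 7.9 × 45) = 3802.50.

3802.50 dollars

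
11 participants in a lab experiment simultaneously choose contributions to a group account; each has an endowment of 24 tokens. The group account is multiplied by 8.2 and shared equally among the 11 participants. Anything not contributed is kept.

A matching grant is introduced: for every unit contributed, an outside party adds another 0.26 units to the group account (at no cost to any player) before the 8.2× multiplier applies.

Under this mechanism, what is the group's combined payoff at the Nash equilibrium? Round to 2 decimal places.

264.00 tokens

With the mechanism, a contributed unit returns 8.2 × 1.26 / 11 = 0.9393 per unit of net cost — still below 1 — so contributing 0 remains dominant for every player.
At the Nash equilibrium no one contributes; group total payoff = 11 × 24 = 264.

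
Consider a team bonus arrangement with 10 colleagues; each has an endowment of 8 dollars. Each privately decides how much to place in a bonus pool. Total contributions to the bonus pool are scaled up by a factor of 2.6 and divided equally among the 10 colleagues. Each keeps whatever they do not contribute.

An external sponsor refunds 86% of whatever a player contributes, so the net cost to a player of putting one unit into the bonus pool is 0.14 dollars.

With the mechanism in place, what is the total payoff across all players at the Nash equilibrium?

276.80 dollars

Under the mechanism each unit contributed yields (2.6/10) / 0.14 = 1.8571 back to its contributor per unit of net cost, which exceeds 1, making full contribution the dominant choice for everyone.
So the Nash equilibrium is full contribution by all 10; the group earns 10 × (8 × 0.86 + 2.6 × 8) = 276.80.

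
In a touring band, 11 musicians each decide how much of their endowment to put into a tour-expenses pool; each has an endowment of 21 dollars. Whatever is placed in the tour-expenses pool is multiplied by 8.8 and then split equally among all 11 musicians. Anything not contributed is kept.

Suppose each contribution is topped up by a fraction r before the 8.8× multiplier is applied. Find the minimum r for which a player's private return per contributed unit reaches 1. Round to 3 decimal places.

With matching at rate r, one contributed unit becomes (1 + r) in the tour-expenses pool and returns 8.8 × (1 + r) / 11 to the contributor.
Setting this equal to 1: 1 + r = 11/8.8 = 1.2500.
So the minimum matching rate is r = 1.2500 − 1 = 0.250.

0.250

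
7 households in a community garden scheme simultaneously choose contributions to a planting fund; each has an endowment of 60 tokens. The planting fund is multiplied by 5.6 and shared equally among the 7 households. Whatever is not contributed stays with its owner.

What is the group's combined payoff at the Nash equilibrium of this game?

420.00 tokens

Each contributed unit returns 5.6/7 = 0.8000 to its contributor — below 1 — so contributing 0 is dominant for every player. At the Nash equilibrium everyone keeps their 60, and the group total is 7 × 60 = 420.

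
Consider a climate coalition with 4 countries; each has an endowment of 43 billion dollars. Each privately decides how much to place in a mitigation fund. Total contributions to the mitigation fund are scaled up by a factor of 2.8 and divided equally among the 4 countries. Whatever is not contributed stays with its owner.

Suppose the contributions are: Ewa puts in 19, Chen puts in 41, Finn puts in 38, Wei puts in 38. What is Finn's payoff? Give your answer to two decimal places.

Total contributed: 19 + 41 + 38 + 38 = 136.
Each receives 2.8 × 136 / 4 = 95.20 from the mitigation fund.
Finn keeps 43 − 38 = 5, so Finn's payoff is 5 + 95.20 = 100.20.

100.20 billion dollars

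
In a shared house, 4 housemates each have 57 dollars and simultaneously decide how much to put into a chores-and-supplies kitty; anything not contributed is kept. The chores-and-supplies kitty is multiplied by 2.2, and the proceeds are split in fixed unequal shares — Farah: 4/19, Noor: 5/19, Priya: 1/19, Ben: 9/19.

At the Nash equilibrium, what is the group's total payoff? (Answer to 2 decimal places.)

For player j, contributing a unit is worthwhile iff 2.2 × (j's share) ≥ 1, i.e. iff j's share is at least 0.4545.
The only share above 0.4545 is Ben's 9/19, contributing 57; the remaining 3 contribute 0. Total contributed: 57.
The chores-and-supplies kitty pays out 2.2 × 57 = 125.40 in total (split across the unequal shares, but the aggregate is all that matters for the group sum).
The 3 free-riders keep 57 each, adding 171. Group total = 171 + 125.40 = 296.40.

296.40 dollars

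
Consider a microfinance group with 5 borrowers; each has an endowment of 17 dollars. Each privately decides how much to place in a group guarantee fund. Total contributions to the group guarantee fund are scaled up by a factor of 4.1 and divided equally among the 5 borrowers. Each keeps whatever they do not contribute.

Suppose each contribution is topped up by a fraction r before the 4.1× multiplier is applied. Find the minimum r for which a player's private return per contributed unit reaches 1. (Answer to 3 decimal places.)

With matching at rate r, one contributed unit becomes (1 + r) in the group guarantee fund and returns 4.1 × (1 + r) / 5 to the contributor.
Setting this equal to 1: 1 + r = 5/4.1 = 1.2195.
So the minimum matching rate is r = 1.2195 − 1 = 0.220.

0.220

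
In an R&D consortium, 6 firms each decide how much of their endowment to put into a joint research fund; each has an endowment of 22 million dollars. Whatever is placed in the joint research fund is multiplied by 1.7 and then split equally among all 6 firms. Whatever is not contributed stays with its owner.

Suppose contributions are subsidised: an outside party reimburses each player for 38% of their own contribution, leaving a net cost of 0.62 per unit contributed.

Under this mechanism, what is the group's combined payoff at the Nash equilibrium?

132.00 million dollars

With the mechanism, a contributed unit returns (1.7/6) / 0.62 = 0.4570 per unit of net cost — still below 1 — so contributing 0 remains dominant for every player.
Everyone keeps their endowment and the group total is 6 × 22 = 132.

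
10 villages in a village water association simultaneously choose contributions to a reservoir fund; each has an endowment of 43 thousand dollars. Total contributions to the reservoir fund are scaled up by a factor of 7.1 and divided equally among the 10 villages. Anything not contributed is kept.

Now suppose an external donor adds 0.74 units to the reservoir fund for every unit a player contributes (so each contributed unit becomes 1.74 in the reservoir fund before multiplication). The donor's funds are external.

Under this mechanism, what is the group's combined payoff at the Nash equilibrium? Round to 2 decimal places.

The effective private return per unit is now 7.1 × 1.74 / 10 = 1.2354 > 1, so every player's dominant strategy flips to full contribution.
At the Nash equilibrium everyone contributes 43. Group total payoff = 7.1 × 1.74 × 430 = 5312.22.

5312.22 thousand dollars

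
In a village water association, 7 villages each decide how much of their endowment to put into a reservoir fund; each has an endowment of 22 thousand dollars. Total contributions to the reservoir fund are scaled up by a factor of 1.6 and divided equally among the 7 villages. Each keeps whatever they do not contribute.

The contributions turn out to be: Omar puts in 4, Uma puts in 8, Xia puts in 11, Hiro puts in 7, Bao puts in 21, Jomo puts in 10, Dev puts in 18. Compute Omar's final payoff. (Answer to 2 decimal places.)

Total contributed: 4 + 8 + 11 + 7 + 21 + 10 + 18 = 79.
Each receives 1.6 × 79 / 7 = 18.06 from the reservoir fund.
Omar keeps 22 − 4 = 18, so Omar's payoff is 18 + 18.06 = 36.06.

36.06 thousand dollars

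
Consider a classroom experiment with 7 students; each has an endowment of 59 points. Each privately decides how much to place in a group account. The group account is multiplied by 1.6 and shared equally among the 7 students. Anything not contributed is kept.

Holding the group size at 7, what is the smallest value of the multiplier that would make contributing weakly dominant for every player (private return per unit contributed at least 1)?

A contributed unit returns (multiplier)/7 to its contributor.
This reaches 1 exactly when the multiplier is 7.

7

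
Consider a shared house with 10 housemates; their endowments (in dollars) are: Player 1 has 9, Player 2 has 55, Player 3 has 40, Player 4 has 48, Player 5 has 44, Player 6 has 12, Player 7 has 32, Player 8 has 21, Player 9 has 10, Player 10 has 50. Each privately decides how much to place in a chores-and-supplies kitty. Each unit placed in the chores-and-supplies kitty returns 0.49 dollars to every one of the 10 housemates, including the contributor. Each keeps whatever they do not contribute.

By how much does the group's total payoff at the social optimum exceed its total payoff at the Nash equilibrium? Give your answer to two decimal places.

The private return per contributed unit is 0.49 < 1 for everyone, so the Nash equilibrium is zero contribution and the group total is Σ E_j = 9 + 55 + 40 + 48 + 44 + 12 + 32 + 21 + 10 + 50 = 321.
Each contributed unit returns 4.900 to the group, so the social optimum is full contribution by everyone: group total = 4.900 × 321 = 1572.90.
Efficiency loss = (4.900 − 1) × 321 = 1251.90.

1251.90 dollars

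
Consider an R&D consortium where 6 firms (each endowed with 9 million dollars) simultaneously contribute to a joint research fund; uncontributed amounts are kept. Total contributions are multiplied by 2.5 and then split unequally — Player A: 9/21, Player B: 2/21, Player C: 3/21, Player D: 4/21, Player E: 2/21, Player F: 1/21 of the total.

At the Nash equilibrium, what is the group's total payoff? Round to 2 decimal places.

67.50 million dollars

Each unit j contributes comes back to j as 2.5 × (j's share), so j prefers to contribute only if that share exceeds 1/2.5 = 0.4000; otherwise keeping the unit dominates.
Player A alone (share 9/21) is above the threshold, contributing 9; the remaining 5 contribute 0. Total contributed: 9.
The joint research fund pays out 2.5 × 9 = 22.50 in total (split across the unequal shares, but the aggregate is all that matters for the group sum).
The 5 free-riders keep 9 each, adding 45. Group total = 45 + 22.50 = 67.50.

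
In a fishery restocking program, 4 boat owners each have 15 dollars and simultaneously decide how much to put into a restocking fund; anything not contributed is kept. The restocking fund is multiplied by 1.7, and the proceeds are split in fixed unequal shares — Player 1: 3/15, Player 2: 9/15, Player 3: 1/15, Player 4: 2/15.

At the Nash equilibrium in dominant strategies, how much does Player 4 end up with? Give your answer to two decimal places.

18.40 dollars

For player j, contributing a unit is worthwhile iff 1.7 × (j's share) ≥ 1, i.e. iff j's share is at least 0.5882.
Only Player 2 (9/15) clears that bar, contributing 15; the remaining 3 contribute 0. Total contributed: 15.
Player 4 keeps 15 and receives 1.7 × 15 × 2/15 = 3.40 from the restocking fund, for a payoff of 18.40.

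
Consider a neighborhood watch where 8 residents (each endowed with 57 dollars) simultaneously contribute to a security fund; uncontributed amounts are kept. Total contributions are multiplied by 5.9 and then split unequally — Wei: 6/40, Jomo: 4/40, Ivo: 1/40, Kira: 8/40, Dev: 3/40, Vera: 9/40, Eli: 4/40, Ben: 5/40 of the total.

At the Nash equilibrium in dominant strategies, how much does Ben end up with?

141.08 dollars

For player j, contributing a unit is worthwhile iff 5.9 × (j's share) ≥ 1, i.e. iff j's share is at least 0.1695.
Kira and Vera are above the threshold, contributing 57 each; the remaining 6 contribute 0. Total contributed: 114.
Ben keeps 57 and receives 5.9 × 114 × 5/40 = 84.08 from the security fund, for a payoff of 141.08.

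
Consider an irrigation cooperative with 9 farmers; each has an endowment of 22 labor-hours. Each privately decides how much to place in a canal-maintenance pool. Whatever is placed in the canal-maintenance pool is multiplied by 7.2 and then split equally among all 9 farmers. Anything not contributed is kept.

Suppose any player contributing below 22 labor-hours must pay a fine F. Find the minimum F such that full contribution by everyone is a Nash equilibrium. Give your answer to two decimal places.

Given the others contribute fully, the best deviation is to contribute 0 (any partial contribution still incurs the fine and gives up units whose private return 0.8000 is below 1).
Deviating from 22 to 0 saves 22 labor-hours but forfeits the deviator's share of the drop in the canal-maintenance pool: 7.2/9 × 22 = 17.60.
So the deviation gain is 22 − 17.60 = 4.40, and the fine must be at least 4.40 labor-hours to wipe it out.

4.40 labor-hours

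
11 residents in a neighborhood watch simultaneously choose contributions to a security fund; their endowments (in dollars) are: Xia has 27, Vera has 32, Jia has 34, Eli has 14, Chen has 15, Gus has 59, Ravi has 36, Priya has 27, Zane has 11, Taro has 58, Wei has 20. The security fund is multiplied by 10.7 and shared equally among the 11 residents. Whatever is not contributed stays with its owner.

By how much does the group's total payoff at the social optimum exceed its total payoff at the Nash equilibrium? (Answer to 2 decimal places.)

The private return per contributed unit is 10.7/11 = 0.9727 < 1 for every player regardless of endowment, so the Nash equilibrium is zero contribution and the group total is Σ E_j = 27 + 32 + 34 + 14 + 15 + 59 + 36 + 27 + 11 + 58 + 20 = 333.
Each contributed unit returns 10.700 to the group, so the social optimum is full contribution by everyone: group total = 10.700 × 333 = 3563.10.
Efficiency loss = (10.700 − 1) × 333 = 3230.10.

3230.10 dollars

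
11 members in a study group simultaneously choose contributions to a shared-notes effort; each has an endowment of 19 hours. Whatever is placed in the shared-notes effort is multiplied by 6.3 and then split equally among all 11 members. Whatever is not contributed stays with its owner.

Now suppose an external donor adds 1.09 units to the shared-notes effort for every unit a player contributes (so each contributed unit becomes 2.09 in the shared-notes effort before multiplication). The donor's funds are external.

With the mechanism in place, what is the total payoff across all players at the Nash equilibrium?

With the mechanism, a contributed unit returns 6.3 × 2.09 / 11 = 1.1970 per unit of net cost to the contributor — now above 1 — so contributing fully is weakly dominant for every player.
So the Nash equilibrium is full contribution by all 11; the group earns 6.3 × 2.09 × 209 = 2751.90.

2751.90 hours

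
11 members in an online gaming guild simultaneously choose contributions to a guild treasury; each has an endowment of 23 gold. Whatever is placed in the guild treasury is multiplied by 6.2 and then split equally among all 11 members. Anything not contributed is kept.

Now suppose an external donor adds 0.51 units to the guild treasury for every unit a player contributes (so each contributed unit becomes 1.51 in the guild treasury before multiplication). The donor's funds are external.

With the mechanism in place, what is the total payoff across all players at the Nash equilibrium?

253.00 gold

The effective private return is 6.2 × 1.51 / 11 = 0.8511, which is still under 1, so the mechanism doesn't change anyone's dominant strategy: zero contribution.
At the Nash equilibrium no one contributes; group total payoff = 11 × 23 = 253.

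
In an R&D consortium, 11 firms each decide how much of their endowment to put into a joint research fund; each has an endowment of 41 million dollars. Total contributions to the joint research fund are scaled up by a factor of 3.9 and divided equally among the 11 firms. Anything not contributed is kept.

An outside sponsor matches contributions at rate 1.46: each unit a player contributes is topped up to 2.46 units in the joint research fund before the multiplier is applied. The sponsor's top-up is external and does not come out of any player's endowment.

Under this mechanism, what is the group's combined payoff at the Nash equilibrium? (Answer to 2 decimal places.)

451.00 million dollars

The effective private return is 3.9 × 2.46 / 11 = 0.8722, which is still under 1, so the mechanism doesn't change anyone's dominant strategy: zero contribution.
Everyone keeps their endowment and the group total is 11 × 41 = 451.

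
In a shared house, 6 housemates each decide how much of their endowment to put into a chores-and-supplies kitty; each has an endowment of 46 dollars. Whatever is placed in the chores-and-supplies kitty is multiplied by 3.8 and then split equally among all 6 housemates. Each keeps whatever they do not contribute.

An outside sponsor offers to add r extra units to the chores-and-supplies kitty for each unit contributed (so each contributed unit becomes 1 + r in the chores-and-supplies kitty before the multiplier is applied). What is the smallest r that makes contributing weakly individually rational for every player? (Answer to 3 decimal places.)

0.579

With matching at rate r, one contributed unit becomes (1 + r) in the chores-and-supplies kitty and returns 3.8 × (1 + r) / 6 to the contributor.
Setting this equal to 1: 1 + r = 6/3.8 = 1.5789.
So the minimum matching rate is r = 1.5789 − 1 = 0.579.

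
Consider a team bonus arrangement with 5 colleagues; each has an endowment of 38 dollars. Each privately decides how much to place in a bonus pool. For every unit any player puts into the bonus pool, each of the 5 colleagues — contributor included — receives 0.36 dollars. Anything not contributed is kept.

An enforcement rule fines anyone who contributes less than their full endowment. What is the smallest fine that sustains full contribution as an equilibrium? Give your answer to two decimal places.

24.32 dollars

Given the others contribute fully, the best deviation is to contribute 0 (any partial contribution still incurs the fine and gives up units whose private return 0.36 is below 1).
Deviating from 38 to 0 saves 38 dollars but forfeits the deviator's share of the drop in the bonus pool: 0.36 × 38 = 13.68.
So the deviation gain is 38 − 13.68 = 24.32, and the fine must be at least 24.32 dollars to wipe it out.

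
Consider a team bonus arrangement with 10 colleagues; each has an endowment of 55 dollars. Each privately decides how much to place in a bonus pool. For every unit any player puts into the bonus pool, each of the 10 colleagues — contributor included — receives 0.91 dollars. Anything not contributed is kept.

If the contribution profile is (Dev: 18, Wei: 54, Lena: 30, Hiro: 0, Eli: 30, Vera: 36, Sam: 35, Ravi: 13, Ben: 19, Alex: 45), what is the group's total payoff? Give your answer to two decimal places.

Total contributed: 18 + 54 + 30 + 0 + 30 + 36 + 35 + 13 + 19 + 45 = 280; total kept: 10 × 55 − 280 = 270.
The bonus pool pays out 0.91 × 10 × 280 = 2548.00 in aggregate.
Group total = 270 + 2548.00 = 2818.00.

2818.00 dollars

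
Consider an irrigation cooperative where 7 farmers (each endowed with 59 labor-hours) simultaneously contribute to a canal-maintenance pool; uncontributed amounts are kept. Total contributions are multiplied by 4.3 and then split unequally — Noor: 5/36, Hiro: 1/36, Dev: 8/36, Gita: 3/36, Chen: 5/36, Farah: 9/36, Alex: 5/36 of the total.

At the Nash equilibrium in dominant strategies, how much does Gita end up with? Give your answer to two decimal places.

A player with share s gets back 4.3·s per unit contributed, so full contribution is dominant for anyone with s > 1/4.3 = 0.2326 and zero contribution is dominant for anyone below.
Only Farah (9/36) clears that bar, contributing 59; the remaining 6 contribute 0. Total contributed: 59.
Gita keeps 59 and receives 4.3 × 59 × 3/36 = 21.14 from the canal-maintenance pool, for a payoff of 80.14.

80.14 labor-hours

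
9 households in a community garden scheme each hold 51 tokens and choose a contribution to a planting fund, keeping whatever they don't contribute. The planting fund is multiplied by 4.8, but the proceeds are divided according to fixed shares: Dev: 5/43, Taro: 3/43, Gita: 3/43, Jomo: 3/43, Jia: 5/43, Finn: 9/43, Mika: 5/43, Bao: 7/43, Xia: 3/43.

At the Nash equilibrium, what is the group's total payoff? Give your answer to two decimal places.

A player with share s gets back 4.8·s per unit contributed, so full contribution is dominant for anyone with s > 1/4.8 = 0.2083 and zero contribution is dominant for anyone below.
The only share above 0.2083 is Finn's 9/43, contributing 51; the remaining 8 contribute 0. Total contributed: 51.
The planting fund pays out 4.8 × 51 = 244.80 in total (split across the unequal shares, but the aggregate is all that matters for the group sum).
The 8 free-riders keep 51 each, adding 408. Group total = 408 + 244.80 = 652.80.

652.80 tokens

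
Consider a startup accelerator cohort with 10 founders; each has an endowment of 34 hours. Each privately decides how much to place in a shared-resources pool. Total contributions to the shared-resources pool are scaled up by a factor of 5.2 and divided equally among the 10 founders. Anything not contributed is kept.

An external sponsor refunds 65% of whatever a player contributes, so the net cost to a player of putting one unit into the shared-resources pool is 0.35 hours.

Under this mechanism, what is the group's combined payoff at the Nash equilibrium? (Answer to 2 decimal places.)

The effective private return per unit is now (5.2/10) / 0.35 = 1.4857 > 1, so every player's dominant strategy flips to full contribution.
So the Nash equilibrium is full contribution by all 10; the group earns 10 × (34 × 0.65 + 5.2 × 34) = 1989.00.

1989.00 hours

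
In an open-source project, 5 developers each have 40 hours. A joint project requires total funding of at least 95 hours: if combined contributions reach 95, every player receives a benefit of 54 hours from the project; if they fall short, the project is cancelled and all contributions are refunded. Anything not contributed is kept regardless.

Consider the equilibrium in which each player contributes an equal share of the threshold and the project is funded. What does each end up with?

75 hours

Equal share of the threshold: 95/5 = 19.
At this profile no one gains by cutting their contribution: any cut drops the total below 95, the project is cancelled, contributions are refunded, and the deviator ends with 40, which is less than 40 − 19 + 54 = 75. Contributing more than 19 just wastes the excess. So contributing exactly 19 is a best response.
Each player's payoff: 40 − 19 + 54 = 75.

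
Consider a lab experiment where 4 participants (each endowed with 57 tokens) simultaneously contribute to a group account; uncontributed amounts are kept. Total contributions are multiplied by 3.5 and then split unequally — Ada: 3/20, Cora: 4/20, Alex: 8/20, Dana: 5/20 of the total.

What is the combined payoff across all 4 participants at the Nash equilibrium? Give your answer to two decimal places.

For player j, contributing a unit is worthwhile iff 3.5 × (j's share) ≥ 1, i.e. iff j's share is at least 0.2857.
Alex alone (share 8/20) is above the threshold, contributing 57; the remaining 3 contribute 0. Total contributed: 57.
The group account pays out 3.5 × 57 = 199.50 in total (split across the unequal shares, but the aggregate is all that matters for the group sum).
The 3 free-riders keep 57 each, adding 171. Group total = 171 + 199.50 = 370.50.

370.50 tokens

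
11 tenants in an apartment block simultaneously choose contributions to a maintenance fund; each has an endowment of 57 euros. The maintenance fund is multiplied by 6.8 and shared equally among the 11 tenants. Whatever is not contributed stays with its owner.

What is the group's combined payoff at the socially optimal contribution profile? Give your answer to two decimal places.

4263.60 euros

Each contributed unit returns 6.800 to the group as a whole (0.6182 to each of 11 players), which exceeds 1, so the social optimum is full contribution: group total = 6.800 × 627 = 4263.60.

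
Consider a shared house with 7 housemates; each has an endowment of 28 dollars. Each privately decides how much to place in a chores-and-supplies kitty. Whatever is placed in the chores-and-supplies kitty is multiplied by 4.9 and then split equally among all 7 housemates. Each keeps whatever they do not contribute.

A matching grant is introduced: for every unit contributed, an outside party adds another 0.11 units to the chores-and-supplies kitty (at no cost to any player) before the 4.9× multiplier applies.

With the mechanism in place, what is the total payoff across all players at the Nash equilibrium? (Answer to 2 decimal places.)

With the mechanism, a contributed unit returns 4.9 × 1.11 / 7 = 0.7770 per unit of net cost — still below 1 — so contributing 0 remains dominant for every player.
Everyone keeps their endowment and the group total is 7 × 28 = 196.

196.00 dollars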